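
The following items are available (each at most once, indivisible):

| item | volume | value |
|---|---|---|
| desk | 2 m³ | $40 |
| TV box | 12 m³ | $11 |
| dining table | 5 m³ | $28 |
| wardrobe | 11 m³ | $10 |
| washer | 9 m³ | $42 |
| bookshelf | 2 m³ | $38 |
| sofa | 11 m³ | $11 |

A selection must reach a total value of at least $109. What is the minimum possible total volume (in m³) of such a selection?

13

Subsets with value ≥ 109, sorted by total volume:
- desk+washer+bookshelf: volume 13, value 120
- desk+dining table+washer: volume 16, value 110
Minimum volume: 13 m³.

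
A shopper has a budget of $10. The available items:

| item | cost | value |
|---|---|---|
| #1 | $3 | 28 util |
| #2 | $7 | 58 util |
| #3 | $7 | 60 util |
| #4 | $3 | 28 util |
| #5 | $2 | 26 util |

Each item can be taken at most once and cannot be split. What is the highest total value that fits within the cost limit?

This is a 0/1 knapsack; check combinations near the capacity.
- #1+#3: cost 3+7=10, value 28+60=88
- #3+#4: cost 7+3=10, value 60+28=88
- #3+#5: cost 7+2=9, value 60+26=86
Best: 88 util.

88 util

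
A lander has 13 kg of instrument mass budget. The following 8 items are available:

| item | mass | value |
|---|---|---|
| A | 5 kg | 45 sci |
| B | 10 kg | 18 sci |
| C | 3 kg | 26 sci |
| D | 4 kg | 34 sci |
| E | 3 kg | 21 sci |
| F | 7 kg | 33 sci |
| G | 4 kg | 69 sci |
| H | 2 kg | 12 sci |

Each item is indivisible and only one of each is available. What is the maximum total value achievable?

148 sci

This is a 0/1 knapsack; check combinations near the capacity.
- A+D+G: mass 5+4+4=13, value 45+34+69=148
- C+D+G+H: mass 3+4+4+2=13, value 26+34+69+12=141
- A+C+G: mass 5+3+4=12, value 45+26+69=140
- D+E+G+H: mass 4+3+4+2=13, value 34+21+69+12=136
Best: 148 sci.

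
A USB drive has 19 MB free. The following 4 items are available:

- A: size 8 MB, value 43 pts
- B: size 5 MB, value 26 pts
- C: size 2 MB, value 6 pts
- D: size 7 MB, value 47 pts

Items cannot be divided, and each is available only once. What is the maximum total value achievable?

96 pts

Check high-value combinations within 19 MB:
- A+C+D: size 8+2+7=17, value 43+6+47=96
- A+D: size 8+7=15, value 43+47=90
- B+C+D: size 5+2+7=14, value 26+6+47=79
Best: 96 pts.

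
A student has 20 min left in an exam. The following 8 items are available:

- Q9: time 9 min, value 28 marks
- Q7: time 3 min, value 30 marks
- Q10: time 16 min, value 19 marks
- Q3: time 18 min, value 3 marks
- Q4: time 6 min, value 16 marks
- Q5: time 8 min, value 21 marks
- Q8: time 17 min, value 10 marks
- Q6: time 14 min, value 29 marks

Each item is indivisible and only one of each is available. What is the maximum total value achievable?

Check high-value combinations within 20 min:
- Q9+Q7+Q5: time 9+3+8=20, value 28+30+21=79
- Q9+Q7+Q4: time 9+3+6=18, value 28+30+16=74
- Q7+Q4+Q5: time 3+6+8=17, value 30+16+21=67
- Q7+Q6: time 3+14=17, value 30+29=59
Best: 79 marks.

79 marks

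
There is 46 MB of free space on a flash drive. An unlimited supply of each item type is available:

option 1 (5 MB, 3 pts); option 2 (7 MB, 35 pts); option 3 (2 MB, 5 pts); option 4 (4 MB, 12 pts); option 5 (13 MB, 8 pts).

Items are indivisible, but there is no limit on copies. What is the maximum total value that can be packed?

Best value-per-unit is option 2 at 35/7; filling with it alone gives 6×35 = 210.
Optimal mix: 6×option 2 + 1×option 4 → size 46, value 222.

222 pts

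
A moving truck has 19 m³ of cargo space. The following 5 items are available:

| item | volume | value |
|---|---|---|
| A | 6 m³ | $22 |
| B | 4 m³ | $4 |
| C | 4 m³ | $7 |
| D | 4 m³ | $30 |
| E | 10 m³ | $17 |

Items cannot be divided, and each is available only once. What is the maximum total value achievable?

Check high-value combinations within 19 m³:
- A+B+C+D: volume 6+4+4+4=18, value 22+4+7+30=63
- A+C+D: volume 6+4+4=14, value 22+7+30=59
- A+B+D: volume 6+4+4=14, value 22+4+30=56
- C+D+E: volume 4+4+10=18, value 7+30+17=54
Best: $63.

$63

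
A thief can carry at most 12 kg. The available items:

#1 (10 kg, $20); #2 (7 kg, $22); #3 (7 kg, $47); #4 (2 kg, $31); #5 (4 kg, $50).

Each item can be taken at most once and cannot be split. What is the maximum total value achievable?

This is a 0/1 knapsack; check combinations near the capacity.
- #3+#5: weight 7+4=11, value 47+50=97
- #4+#5: weight 2+4=6, value 31+50=81
- #3+#4: weight 7+2=9, value 47+31=78
- #2+#5: weight 7+4=11, value 22+50=72
- #2+#4: weight 7+2=9, value 22+31=53
Best: $97.

$97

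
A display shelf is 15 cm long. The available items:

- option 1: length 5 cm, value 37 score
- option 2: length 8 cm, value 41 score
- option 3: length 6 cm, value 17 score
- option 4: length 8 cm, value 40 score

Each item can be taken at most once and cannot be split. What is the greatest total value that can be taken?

This is a 0/1 knapsack; check combinations near the capacity.
- option 1+option 2: length 5+8=13, value 37+41=78
- option 1+option 4: length 5+8=13, value 37+40=77
- option 2+option 3: length 8+6=14, value 41+17=58
- option 3+option 4: length 6+8=14, value 17+40=57
Best: 78 score.

78 score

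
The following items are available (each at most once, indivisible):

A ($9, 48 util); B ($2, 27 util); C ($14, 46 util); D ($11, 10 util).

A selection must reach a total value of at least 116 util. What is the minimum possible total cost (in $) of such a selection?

25

Subsets with value ≥ 116, sorted by total cost:
- A+B+C: cost 25, value 121
- A+B+C+D: cost 36, value 131
Minimum cost: 25 $.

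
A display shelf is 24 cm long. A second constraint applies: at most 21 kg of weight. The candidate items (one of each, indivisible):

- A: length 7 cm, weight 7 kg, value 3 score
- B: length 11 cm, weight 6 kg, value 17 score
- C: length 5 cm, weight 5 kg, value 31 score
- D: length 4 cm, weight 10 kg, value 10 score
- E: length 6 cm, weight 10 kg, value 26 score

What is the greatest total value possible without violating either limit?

Feasible sets respecting both limits:
- B+C+E: length 22, weight 21, value 74
- B+C+D: length 20, weight 21, value 58
- C+E: length 11, weight 15, value 57
Best: 74 score.

74 score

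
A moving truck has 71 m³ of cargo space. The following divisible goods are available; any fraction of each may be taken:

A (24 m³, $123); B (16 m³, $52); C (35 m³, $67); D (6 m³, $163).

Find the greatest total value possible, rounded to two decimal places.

Take in order of value per unit:
- D (163/6 per unit): all 6 → value 163, running total 163.00
- A (123/24 per unit): all 24 → value 123, running total 286.00
- B (52/16 per unit): all 16 → value 52, running total 338.00
- C (67/35 per unit): 25 of 35 → value 25×67/35 = 47.8571, running total 385.86
Total 385.86.

385.86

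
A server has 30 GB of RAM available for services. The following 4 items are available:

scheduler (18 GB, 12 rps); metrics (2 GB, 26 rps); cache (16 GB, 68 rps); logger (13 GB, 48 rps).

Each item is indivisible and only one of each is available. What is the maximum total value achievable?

116 rps

Check high-value combinations within 30 GB:
- cache+logger: memory 16+13=29, value 68+48=116
- metrics+cache: memory 2+16=18, value 26+68=94
- metrics+logger: memory 2+13=15, value 26+48=74
Best: 116 rps.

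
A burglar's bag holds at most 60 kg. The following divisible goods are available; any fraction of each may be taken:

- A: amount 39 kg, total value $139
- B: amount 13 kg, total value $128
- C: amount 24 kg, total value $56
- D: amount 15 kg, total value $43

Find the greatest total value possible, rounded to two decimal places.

Take in order of value per unit:
- B (128/13 per unit): all 13 → value 128, running total 128.00
- A (139/39 per unit): all 39 → value 139, running total 267.00
- D (43/15 per unit): 8 of 15 → value 8×43/15 = 22.9333, running total 289.93
Total 289.93.

289.93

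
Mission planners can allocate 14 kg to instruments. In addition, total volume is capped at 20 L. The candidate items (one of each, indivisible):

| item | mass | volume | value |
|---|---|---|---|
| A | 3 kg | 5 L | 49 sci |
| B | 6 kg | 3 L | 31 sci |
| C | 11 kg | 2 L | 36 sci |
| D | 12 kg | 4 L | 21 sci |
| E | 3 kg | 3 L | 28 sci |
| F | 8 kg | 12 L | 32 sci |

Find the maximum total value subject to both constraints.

109 sci

Feasible sets respecting both limits:
- A+E+F: mass 14, volume 20, value 109
- A+B+E: mass 12, volume 11, value 108
- A+C: mass 14, volume 7, value 85
Best: 109 sci.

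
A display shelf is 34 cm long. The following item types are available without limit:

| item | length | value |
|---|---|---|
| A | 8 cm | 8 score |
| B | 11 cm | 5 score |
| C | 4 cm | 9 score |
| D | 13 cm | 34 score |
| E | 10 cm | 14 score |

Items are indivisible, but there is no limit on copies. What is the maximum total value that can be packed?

86 score

Best value-per-unit is D at 34/13; filling with it alone gives 2×34 = 68.
Optimal mix: 2×C + 2×D → length 34, value 86.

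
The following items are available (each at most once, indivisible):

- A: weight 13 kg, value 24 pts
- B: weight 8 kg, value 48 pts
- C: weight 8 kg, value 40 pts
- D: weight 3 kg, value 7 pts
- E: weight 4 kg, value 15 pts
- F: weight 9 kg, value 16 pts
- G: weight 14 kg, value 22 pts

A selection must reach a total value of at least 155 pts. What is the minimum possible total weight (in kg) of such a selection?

50

Subsets with value ≥ 155, sorted by total weight:
- A+B+C+D+E+G: weight 50, value 156
- A+B+C+D+F+G: weight 55, value 157
- A+B+C+E+F+G: weight 56, value 165
- A+B+C+D+E+F+G: weight 59, value 172
Minimum weight: 50 kg.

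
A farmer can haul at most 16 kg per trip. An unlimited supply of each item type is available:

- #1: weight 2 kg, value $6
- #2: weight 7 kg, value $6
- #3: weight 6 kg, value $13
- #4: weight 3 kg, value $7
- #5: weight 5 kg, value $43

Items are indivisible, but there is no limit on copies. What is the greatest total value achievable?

$129

Best value-per-unit is #5 at 43/5, and filling with it alone uses weight 3×5=15. No mix of the others beats 3×43 = 129.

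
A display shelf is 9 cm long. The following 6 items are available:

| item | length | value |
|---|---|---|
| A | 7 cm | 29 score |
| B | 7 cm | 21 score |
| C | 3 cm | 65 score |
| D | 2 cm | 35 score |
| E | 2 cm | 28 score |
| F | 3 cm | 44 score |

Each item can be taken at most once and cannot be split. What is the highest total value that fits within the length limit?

Check high-value combinations within 9 cm:
- C+D+F: length 3+2+3=8, value 65+35+44=144
- C+E+F: length 3+2+3=8, value 65+28+44=137
- C+D+E: length 3+2+2=7, value 65+35+28=128
- C+F: length 3+3=6, value 65+44=109
- D+E+F: length 2+2+3=7, value 35+28+44=107
Best: 144 score.

144 score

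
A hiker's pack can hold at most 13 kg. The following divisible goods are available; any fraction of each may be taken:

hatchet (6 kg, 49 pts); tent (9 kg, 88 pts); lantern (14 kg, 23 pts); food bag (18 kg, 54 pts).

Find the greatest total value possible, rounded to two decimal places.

Take in order of value per unit:
- tent (88/9 per unit): all 9 → value 88, running total 88.00
- hatchet (49/6 per unit): 4 of 6 → value 4×49/6 = 32.6667, running total 120.67
Total 120.67.

120.67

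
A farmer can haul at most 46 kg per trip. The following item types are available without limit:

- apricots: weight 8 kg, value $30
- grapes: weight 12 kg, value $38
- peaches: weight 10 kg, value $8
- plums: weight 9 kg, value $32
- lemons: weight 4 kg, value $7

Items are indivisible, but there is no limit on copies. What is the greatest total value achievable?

$162

Best value-per-unit is apricots at 30/8; filling with it alone gives 5×30 = 150.
Optimal mix: 2×apricots + 1×grapes + 2×plums → weight 46, value 162.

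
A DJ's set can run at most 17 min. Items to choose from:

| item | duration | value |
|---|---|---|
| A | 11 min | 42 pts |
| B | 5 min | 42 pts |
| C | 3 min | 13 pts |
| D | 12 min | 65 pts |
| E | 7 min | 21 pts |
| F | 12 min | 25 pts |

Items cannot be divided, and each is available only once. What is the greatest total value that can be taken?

107 pts

This is a 0/1 knapsack; check combinations near the capacity.
- B+D: duration 5+12=17, value 42+65=107
- A+B: duration 11+5=16, value 42+42=84
- C+D: duration 3+12=15, value 13+65=78
Best: 107 pts.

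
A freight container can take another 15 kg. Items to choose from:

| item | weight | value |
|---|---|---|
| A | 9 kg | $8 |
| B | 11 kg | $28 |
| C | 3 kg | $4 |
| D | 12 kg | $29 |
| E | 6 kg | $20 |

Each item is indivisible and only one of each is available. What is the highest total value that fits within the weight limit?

Check high-value combinations within 15 kg:
- C+D: weight 3+12=15, value 4+29=33
- B+C: weight 11+3=14, value 28+4=32
- D: weight 12, value 29
- B: weight 11, value 28
- A+E: weight 9+6=15, value 8+20=28
Best: $33.

$33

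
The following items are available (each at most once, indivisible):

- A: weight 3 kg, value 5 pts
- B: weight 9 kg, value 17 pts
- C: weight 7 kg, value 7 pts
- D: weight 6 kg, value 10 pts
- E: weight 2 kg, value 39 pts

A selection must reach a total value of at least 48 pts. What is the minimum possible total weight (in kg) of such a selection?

Subsets with value ≥ 48, sorted by total weight:
- D+E: weight 8, value 49
- B+E: weight 11, value 56
Minimum weight: 8 kg.

8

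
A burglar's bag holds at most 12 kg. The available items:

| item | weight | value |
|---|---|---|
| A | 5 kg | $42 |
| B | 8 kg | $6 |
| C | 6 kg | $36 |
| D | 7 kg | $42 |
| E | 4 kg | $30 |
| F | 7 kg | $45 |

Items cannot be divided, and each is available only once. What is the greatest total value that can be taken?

$87

Check high-value combinations within 12 kg:
- A+F: weight 5+7=12, value 42+45=87
- A+D: weight 5+7=12, value 42+42=84
- A+C: weight 5+6=11, value 42+36=78
Best: $87.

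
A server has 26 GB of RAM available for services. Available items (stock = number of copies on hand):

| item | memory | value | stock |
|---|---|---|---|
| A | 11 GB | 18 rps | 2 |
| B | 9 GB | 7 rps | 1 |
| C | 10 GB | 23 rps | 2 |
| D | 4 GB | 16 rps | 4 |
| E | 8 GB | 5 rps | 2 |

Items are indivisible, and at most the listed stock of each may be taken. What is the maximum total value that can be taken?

Top feasible selections:
- 1×C + 4×D: memory 26, value 87
- 1×C + 3×D: memory 22, value 71
Best: 87 rps.

87 rps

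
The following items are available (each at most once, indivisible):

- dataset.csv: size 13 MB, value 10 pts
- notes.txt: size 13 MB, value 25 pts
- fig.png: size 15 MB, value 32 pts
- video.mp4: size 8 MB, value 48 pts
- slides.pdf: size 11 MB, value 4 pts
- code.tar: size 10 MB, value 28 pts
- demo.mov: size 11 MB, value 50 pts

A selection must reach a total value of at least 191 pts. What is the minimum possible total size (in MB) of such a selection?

Subsets with value ≥ 191, sorted by total size:
- dataset.csv+notes.txt+fig.png+video.mp4+code.tar+demo.mov: size 70, value 193
- dataset.csv+notes.txt+fig.png+video.mp4+slides.pdf+code.tar+demo.mov: size 81, value 197
Minimum size: 70 MB.

70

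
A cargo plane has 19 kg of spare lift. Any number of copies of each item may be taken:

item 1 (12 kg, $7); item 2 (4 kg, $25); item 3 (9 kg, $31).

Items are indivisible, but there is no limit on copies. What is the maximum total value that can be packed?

$100

Best value-per-unit is item 2 at 25/4, and filling with it alone uses weight 4×4=16. No mix of the others beats 4×25 = 100.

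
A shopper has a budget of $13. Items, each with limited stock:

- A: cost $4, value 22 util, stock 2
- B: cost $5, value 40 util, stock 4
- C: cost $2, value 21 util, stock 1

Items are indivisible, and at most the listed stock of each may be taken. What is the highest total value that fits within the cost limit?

Top feasible selections:
- 2×B + 1×C: cost 12, value 101
- 2×A + 1×B: cost 13, value 84
- 1×A + 1×B + 1×C: cost 11, value 83
Best: 101 util.

101 util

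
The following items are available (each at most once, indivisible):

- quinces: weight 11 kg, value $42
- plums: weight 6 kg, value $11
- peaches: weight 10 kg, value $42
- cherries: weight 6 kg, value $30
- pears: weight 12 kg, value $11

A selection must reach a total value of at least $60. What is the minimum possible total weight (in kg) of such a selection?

16

Subsets with value ≥ 60, sorted by total weight:
- peaches+cherries: weight 16, value 72
- quinces+cherries: weight 17, value 72
- quinces+peaches: weight 21, value 84
- plums+peaches+cherries: weight 22, value 83
Minimum weight: 16 kg.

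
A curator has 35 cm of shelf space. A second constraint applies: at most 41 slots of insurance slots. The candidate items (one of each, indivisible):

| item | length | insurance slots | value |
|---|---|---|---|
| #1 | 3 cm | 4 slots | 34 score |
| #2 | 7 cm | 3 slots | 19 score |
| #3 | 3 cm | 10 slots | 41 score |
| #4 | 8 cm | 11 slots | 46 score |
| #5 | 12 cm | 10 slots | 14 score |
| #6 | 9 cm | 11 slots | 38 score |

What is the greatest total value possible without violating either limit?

Feasible sets respecting both limits:
- #1+#2+#3+#4+#6: length 30, insurance slots 39, value 178
- #1+#3+#4+#6: length 23, insurance slots 36, value 159
- #1+#2+#3+#4+#5: length 33, insurance slots 38, value 154
- #1+#2+#3+#5+#6: length 34, insurance slots 38, value 146
Best: 178 score.

178 score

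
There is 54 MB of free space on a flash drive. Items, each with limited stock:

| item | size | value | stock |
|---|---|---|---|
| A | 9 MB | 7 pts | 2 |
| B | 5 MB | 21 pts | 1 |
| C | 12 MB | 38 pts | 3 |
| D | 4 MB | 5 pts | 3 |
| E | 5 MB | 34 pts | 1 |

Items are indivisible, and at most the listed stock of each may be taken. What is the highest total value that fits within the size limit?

Top feasible selections:
- 1×B + 3×C + 2×D + 1×E: size 54, value 179
- 1×B + 3×C + 1×D + 1×E: size 50, value 174
Best: 179 pts.

179 pts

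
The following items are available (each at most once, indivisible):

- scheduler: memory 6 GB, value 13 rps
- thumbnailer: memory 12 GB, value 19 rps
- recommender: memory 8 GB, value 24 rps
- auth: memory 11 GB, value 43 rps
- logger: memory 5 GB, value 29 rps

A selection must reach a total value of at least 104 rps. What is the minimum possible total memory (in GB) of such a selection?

Subsets with value ≥ 104, sorted by total memory:
- scheduler+recommender+auth+logger: memory 30, value 109
- scheduler+thumbnailer+auth+logger: memory 34, value 104
- thumbnailer+recommender+auth+logger: memory 36, value 115
Minimum memory: 30 GB.

30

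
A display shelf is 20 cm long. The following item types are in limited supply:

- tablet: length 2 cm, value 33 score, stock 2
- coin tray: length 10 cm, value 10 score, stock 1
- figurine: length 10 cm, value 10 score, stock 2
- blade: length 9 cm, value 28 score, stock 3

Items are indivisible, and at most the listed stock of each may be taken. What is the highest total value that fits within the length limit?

94 score

Best selections within length 20 and stock limits:
- 2×tablet + 1×blade: length 13, value 94
- 1×tablet + 2×blade: length 20, value 89
- 2×tablet + 1×figurine: length 14, value 76
Best: 94 score.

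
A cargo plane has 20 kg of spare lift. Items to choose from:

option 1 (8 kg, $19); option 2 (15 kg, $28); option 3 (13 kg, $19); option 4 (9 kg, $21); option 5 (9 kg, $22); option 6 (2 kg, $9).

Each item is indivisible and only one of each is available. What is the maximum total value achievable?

Check high-value combinations within 20 kg:
- option 4+option 5+option 6: weight 9+9+2=20, value 21+22+9=52
- option 1+option 5+option 6: weight 8+9+2=19, value 19+22+9=50
- option 1+option 4+option 6: weight 8+9+2=19, value 19+21+9=49
- option 4+option 5: weight 9+9=18, value 21+22=43
Best: $52.

$52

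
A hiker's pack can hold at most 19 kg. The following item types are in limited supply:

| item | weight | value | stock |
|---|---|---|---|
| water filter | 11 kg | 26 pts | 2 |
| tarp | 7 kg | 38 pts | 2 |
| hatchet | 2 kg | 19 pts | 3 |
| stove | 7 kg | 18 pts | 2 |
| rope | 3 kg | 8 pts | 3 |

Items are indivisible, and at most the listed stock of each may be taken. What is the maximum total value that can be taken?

114 pts

Best selections within weight 19 and stock limits:
- 2×tarp + 2×hatchet: weight 18, value 114
- 1×tarp + 3×hatchet + 2×rope: weight 19, value 111
- 1×tarp + 3×hatchet + 1×rope: weight 16, value 103
- 2×tarp + 1×hatchet + 1×rope: weight 19, value 103
Best: 114 pts.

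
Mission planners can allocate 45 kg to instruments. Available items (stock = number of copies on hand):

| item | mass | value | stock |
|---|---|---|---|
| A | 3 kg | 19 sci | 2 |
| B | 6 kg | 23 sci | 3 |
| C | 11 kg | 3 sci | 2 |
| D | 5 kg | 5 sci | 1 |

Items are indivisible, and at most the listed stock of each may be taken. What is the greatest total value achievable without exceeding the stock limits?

115 sci

Best selections within mass 45 and stock limits:
- 2×A + 3×B + 1×C + 1×D: mass 40, value 115
- 2×A + 3×B + 1×D: mass 29, value 112
- 2×A + 3×B + 1×C: mass 35, value 110
- 2×A + 3×B: mass 24, value 107
Best: 115 sci.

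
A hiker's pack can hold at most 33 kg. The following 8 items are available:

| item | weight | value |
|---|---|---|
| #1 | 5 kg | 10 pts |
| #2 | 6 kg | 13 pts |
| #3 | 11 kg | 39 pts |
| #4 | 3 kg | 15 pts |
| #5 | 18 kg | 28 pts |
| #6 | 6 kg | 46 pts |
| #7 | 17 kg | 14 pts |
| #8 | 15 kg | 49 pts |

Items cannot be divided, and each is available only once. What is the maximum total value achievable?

Check high-value combinations within 33 kg:
- #3+#6+#8: weight 11+6+15=32, value 39+46+49=134
- #2+#4+#6+#8: weight 6+3+6+15=30, value 13+15+46+49=123
- #1+#2+#3+#4+#6: weight 5+6+11+3+6=31, value 10+13+39+15+46=123
- #1+#4+#6+#8: weight 5+3+6+15=29, value 10+15+46+49=120
- #1+#2+#6+#8: weight 5+6+6+15=32, value 10+13+46+49=118
Best: 134 pts.

134 pts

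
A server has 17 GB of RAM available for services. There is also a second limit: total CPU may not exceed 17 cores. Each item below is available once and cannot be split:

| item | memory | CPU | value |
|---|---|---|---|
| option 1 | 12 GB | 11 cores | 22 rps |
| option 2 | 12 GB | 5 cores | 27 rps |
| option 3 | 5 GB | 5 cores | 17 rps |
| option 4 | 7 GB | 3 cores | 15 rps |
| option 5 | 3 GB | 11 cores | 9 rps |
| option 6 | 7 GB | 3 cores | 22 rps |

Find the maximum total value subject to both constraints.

46 rps

Feasible sets respecting both limits:
- option 4+option 5+option 6: memory 17, CPU 17, value 46
- option 2+option 3: memory 17, CPU 10, value 44
- option 1+option 3: memory 17, CPU 16, value 39
- option 3+option 6: memory 12, CPU 8, value 39
Best: 46 rps.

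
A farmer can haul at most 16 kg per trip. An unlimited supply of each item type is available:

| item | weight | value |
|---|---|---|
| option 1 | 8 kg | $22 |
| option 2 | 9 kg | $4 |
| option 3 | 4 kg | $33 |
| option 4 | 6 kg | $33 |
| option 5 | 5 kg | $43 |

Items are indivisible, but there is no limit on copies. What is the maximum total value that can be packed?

Best value-per-unit is option 5 at 43/5; filling with it alone gives 3×43 = 129.
Optimal mix: 4×option 3 → weight 16, value 132.

$132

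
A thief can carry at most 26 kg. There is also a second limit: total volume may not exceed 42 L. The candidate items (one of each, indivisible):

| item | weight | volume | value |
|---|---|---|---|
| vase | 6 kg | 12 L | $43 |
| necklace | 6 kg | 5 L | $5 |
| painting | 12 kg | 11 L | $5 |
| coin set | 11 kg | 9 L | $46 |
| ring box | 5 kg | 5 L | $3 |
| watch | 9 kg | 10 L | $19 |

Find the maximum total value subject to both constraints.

$108

Feasible sets respecting both limits:
- vase+coin set+watch: weight 26, volume 31, value 108
- vase+necklace+coin set: weight 23, volume 26, value 94
- vase+coin set+ring box: weight 22, volume 26, value 92
- vase+coin set: weight 17, volume 21, value 89
Best: $108.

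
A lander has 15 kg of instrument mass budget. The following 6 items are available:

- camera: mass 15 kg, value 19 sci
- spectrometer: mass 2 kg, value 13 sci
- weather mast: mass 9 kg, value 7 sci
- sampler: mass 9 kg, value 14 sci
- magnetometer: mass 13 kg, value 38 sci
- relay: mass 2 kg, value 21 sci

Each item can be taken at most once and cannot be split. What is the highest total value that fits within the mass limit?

59 sci

This is a 0/1 knapsack; check combinations near the capacity.
- magnetometer+relay: mass 13+2=15, value 38+21=59
- spectrometer+magnetometer: mass 2+13=15, value 13+38=51
- spectrometer+sampler+relay: mass 2+9+2=13, value 13+14+21=48
- spectrometer+weather mast+relay: mass 2+9+2=13, value 13+7+21=41
Best: 59 sci.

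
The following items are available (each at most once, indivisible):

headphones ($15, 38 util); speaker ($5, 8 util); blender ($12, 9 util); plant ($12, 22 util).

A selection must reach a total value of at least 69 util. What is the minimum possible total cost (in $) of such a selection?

39

Subsets with value ≥ 69, sorted by total cost:
- headphones+blender+plant: cost 39, value 69
- headphones+speaker+blender+plant: cost 44, value 77
Minimum cost: 39 $.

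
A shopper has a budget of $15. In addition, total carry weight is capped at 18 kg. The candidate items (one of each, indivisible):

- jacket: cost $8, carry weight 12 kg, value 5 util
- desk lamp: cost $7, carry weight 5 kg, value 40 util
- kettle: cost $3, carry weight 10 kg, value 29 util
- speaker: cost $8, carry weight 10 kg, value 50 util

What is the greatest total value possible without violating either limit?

90 util

Feasible sets respecting both limits:
- desk lamp+speaker: cost 15, carry weight 15, value 90
- desk lamp+kettle: cost 10, carry weight 15, value 69
- speaker: cost 8, carry weight 10, value 50
Best: 90 util.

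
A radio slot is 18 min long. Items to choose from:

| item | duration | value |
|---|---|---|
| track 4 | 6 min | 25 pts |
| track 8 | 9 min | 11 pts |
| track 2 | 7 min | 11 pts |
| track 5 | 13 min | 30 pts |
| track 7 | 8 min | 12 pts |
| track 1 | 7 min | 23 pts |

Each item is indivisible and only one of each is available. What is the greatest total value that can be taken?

Check high-value combinations within 18 min:
- track 4+track 1: duration 6+7=13, value 25+23=48
- track 4+track 7: duration 6+8=14, value 25+12=37
- track 4+track 2: duration 6+7=13, value 25+11=36
- track 4+track 8: duration 6+9=15, value 25+11=36
Best: 48 pts.

48 pts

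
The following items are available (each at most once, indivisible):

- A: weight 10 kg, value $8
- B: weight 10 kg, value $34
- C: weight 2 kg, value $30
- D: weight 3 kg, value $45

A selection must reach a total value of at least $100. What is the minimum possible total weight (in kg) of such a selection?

Subsets with value ≥ 100, sorted by total weight:
- B+C+D: weight 15, value 109
- A+B+C+D: weight 25, value 117
Minimum weight: 15 kg.

15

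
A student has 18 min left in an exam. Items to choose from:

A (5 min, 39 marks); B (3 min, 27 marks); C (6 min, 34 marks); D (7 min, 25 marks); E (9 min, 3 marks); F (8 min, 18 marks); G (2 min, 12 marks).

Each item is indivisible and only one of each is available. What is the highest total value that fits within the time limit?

112 marks

Check high-value combinations within 18 min:
- A+B+C+G: time 5+3+6+2=16, value 39+27+34+12=112
- A+B+D+G: time 5+3+7+2=17, value 39+27+25+12=103
- A+B+C: time 5+3+6=14, value 39+27+34=100
- A+C+D: time 5+6+7=18, value 39+34+25=98
Best: 112 marks.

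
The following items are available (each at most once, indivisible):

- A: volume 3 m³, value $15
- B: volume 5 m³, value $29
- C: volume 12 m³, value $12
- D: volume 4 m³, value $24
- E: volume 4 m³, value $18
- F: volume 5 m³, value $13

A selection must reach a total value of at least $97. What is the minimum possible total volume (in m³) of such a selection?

Subsets with value ≥ 97, sorted by total volume:
- A+B+D+E+F: volume 21, value 99
- A+B+C+D+E: volume 28, value 98
- A+B+C+D+E+F: volume 33, value 111
Minimum volume: 21 m³.

21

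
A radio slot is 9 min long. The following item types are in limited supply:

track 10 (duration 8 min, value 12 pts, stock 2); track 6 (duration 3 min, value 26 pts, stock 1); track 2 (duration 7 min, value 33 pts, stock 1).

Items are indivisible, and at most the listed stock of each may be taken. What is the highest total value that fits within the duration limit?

33 pts

Top feasible selections:
- 1×track 2: duration 7, value 33
- 1×track 6: duration 3, value 26
- 1×track 10: duration 8, value 12
Best: 33 pts.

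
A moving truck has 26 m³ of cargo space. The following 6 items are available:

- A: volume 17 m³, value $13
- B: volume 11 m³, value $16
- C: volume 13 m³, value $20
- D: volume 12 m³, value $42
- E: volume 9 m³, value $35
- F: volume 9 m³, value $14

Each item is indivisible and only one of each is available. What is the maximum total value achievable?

Check high-value combinations within 26 m³:
- D+E: volume 12+9=21, value 42+35=77
- C+D: volume 13+12=25, value 20+42=62
- B+D: volume 11+12=23, value 16+42=58
Best: $77.

$77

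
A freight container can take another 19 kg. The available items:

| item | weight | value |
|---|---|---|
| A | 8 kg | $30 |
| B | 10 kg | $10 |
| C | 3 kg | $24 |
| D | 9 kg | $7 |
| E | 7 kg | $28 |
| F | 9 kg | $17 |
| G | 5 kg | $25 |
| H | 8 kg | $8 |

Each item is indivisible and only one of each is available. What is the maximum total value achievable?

This is a 0/1 knapsack; check combinations near the capacity.
- A+C+E: weight 8+3+7=18, value 30+24+28=82
- A+C+G: weight 8+3+5=16, value 30+24+25=79
- C+E+G: weight 3+7+5=15, value 24+28+25=77
- C+E+F: weight 3+7+9=19, value 24+28+17=69
Best: $82.

$82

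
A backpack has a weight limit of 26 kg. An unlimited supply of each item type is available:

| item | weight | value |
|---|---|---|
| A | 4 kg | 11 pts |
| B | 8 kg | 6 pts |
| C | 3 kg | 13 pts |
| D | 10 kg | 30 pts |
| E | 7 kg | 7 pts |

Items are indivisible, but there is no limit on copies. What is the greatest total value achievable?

Best value-per-unit is C at 13/3, and filling with it alone uses weight 8×3=24. No mix of the others beats 8×13 = 104.

104 pts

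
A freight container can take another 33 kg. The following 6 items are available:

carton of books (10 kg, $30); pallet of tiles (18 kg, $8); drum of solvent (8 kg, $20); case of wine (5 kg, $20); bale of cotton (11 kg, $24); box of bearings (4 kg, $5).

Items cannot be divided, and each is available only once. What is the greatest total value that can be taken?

$79

Check high-value combinations within 33 kg:
- carton of books+case of wine+bale of cotton+box of bearings: weight 10+5+11+4=30, value 30+20+24+5=79
- carton of books+drum of solvent+bale of cotton+box of bearings: weight 10+8+11+4=33, value 30+20+24+5=79
- carton of books+drum of solvent+case of wine+box of bearings: weight 10+8+5+4=27, value 30+20+20+5=75
- carton of books+case of wine+bale of cotton: weight 10+5+11=26, value 30+20+24=74
Best: $79.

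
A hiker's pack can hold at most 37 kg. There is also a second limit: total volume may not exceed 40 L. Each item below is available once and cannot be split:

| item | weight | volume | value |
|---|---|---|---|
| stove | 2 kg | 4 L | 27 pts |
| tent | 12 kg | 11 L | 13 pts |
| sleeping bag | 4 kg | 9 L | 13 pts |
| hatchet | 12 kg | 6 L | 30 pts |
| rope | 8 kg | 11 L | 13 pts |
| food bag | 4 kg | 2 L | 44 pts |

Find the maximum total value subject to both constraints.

Feasible sets respecting both limits:
- stove+tent+sleeping bag+hatchet+food bag: weight 34, volume 32, value 127
- stove+sleeping bag+hatchet+rope+food bag: weight 30, volume 32, value 127
- stove+tent+hatchet+food bag: weight 30, volume 23, value 114
- stove+sleeping bag+hatchet+food bag: weight 22, volume 21, value 114
Best: 127 pts.

127 pts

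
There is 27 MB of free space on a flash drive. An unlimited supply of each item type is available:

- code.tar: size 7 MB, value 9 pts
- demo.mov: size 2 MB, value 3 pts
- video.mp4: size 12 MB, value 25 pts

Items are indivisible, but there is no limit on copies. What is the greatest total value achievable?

53 pts

Best value-per-unit is video.mp4 at 25/12; filling with it alone gives 2×25 = 50.
Optimal mix: 1×demo.mov + 2×video.mp4 → size 26, value 53.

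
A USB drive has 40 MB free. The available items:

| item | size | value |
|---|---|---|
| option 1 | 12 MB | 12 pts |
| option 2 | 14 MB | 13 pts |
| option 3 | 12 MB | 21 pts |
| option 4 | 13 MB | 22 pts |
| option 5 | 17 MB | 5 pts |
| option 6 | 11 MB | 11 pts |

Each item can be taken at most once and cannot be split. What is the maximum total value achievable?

Check high-value combinations within 40 MB:
- option 2+option 3+option 4: size 14+12+13=39, value 13+21+22=56
- option 1+option 3+option 4: size 12+12+13=37, value 12+21+22=55
- option 3+option 4+option 6: size 12+13+11=36, value 21+22+11=54
Best: 56 pts.

56 pts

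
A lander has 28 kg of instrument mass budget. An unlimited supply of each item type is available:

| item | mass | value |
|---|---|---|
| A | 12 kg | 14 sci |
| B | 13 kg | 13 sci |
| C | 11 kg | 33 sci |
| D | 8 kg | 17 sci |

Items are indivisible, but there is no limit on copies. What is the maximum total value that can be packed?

67 sci

Best value-per-unit is C at 33/11; filling with it alone gives 2×33 = 66.
Optimal mix: 1×C + 2×D → mass 27, value 67.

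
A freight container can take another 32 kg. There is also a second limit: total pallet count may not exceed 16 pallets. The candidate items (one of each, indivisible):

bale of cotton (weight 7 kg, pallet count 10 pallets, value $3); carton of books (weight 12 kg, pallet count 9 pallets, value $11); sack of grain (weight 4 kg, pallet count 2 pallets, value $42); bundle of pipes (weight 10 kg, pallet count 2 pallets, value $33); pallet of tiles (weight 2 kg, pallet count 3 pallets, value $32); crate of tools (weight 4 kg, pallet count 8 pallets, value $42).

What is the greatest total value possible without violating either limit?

$149

Feasible sets respecting both limits:
- sack of grain+bundle of pipes+pallet of tiles+crate of tools: weight 20, pallet count 15, value 149
- carton of books+sack of grain+bundle of pipes+pallet of tiles: weight 28, pallet count 16, value 118
- sack of grain+bundle of pipes+crate of tools: weight 18, pallet count 12, value 117
Best: $149.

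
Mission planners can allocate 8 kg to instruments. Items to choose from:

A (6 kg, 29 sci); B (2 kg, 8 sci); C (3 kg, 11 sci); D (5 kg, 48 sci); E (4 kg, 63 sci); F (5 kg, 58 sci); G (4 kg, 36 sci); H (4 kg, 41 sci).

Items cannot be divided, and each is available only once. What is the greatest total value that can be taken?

Check high-value combinations within 8 kg:
- E+H: mass 4+4=8, value 63+41=104
- E+G: mass 4+4=8, value 63+36=99
- G+H: mass 4+4=8, value 36+41=77
- C+E: mass 3+4=7, value 11+63=74
Best: 104 sci.

104 sci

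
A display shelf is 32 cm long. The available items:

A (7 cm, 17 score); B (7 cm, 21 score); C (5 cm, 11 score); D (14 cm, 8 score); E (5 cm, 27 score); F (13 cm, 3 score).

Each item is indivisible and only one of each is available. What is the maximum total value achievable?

76 score

This is a 0/1 knapsack; check combinations near the capacity.
- A+B+C+E: length 7+7+5+5=24, value 17+21+11+27=76
- A+B+E+F: length 7+7+5+13=32, value 17+21+27+3=68
- B+C+D+E: length 7+5+14+5=31, value 21+11+8+27=67
Best: 76 score.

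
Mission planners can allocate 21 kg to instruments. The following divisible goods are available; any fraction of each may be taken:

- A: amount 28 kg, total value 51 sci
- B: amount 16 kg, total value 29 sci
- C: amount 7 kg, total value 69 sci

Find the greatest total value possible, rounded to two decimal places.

94.50

Take in order of value per unit:
- C (69/7 per unit): all 7 → value 69, running total 69.00
- A (51/28 per unit): 14 of 28 → value 14×51/28 = 25.5000, running total 94.50
Total 94.50.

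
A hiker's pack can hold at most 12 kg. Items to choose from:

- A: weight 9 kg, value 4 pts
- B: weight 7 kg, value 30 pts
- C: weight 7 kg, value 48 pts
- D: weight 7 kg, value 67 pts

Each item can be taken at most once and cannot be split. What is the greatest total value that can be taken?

Check high-value combinations within 12 kg:
- D: weight 7, value 67
- C: weight 7, value 48
- B: weight 7, value 30
Best: 67 pts.

67 pts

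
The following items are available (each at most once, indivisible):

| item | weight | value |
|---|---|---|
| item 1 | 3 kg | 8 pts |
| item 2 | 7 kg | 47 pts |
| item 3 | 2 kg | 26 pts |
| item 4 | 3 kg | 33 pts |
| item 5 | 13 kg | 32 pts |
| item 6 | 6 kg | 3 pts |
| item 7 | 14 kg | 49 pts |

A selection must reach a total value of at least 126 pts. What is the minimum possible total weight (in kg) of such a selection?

Subsets with value ≥ 126, sorted by total weight:
- item 2+item 4+item 7: weight 24, value 129
- item 2+item 3+item 4+item 5: weight 25, value 138
Minimum weight: 24 kg.

24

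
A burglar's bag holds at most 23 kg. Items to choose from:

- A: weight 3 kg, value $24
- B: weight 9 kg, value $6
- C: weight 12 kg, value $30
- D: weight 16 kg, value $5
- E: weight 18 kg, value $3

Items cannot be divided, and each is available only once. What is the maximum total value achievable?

$54

Check high-value combinations within 23 kg:
- A+C: weight 3+12=15, value 24+30=54
- B+C: weight 9+12=21, value 6+30=36
- A+B: weight 3+9=12, value 24+6=30
- C: weight 12, value 30
- A+D: weight 3+16=19, value 24+5=29
Best: $54.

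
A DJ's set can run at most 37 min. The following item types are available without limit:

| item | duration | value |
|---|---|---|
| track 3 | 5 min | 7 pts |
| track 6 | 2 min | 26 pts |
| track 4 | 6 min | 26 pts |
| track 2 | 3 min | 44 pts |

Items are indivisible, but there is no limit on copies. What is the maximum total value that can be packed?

536 pts

Best value-per-unit is track 2 at 44/3; filling with it alone gives 12×44 = 528.
Optimal mix: 2×track 6 + 11×track 2 → duration 37, value 536.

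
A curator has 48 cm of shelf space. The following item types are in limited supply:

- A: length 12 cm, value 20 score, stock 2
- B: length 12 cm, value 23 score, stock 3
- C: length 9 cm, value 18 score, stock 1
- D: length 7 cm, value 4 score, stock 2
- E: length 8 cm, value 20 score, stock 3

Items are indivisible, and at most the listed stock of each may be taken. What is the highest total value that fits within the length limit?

Best selections within length 48 and stock limits:
- 2×B + 3×E: length 48, value 106
- 1×A + 1×B + 3×E: length 48, value 103
- 1×B + 1×C + 3×E: length 45, value 101
Best: 106 score.

106 score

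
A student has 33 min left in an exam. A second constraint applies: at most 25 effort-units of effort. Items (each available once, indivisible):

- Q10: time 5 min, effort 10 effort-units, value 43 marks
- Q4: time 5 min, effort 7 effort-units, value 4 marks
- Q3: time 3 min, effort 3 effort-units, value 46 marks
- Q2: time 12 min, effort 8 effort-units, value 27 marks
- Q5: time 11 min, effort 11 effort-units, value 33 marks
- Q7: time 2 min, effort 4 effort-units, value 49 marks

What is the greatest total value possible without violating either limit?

Feasible sets respecting both limits:
- Q10+Q3+Q2+Q7: time 22, effort 25, value 165
- Q10+Q4+Q3+Q7: time 15, effort 24, value 142
- Q10+Q3+Q7: time 10, effort 17, value 138
Best: 165 marks.

165 marks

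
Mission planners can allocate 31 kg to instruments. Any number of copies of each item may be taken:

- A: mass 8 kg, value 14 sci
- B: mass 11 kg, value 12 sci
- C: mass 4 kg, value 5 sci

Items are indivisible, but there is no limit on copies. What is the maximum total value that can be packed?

Best value-per-unit is A at 14/8; filling with it alone gives 3×14 = 42.
Optimal mix: 3×A + 1×C → mass 28, value 47.

47 sci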